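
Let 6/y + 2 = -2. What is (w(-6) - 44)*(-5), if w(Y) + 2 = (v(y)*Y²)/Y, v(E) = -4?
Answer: 110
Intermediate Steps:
y = -3/2 (y = 6/(-2 - 2) = 6/(-4) = 6*(-¼) = -3/2 ≈ -1.5000)
w(Y) = -2 - 4*Y (w(Y) = -2 + (-4*Y²)/Y = -2 - 4*Y)
(w(-6) - 44)*(-5) = ((-2 - 4*(-6)) - 44)*(-5) = ((-2 + 24) - 44)*(-5) = (22 - 44)*(-5) = -22*(-5) = 110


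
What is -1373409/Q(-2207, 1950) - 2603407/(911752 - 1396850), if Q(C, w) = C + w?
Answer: 666907034681/124670186 ≈ 5349.4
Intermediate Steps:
-1373409/Q(-2207, 1950) - 2603407/(911752 - 1396850) = -1373409/(-2207 + 1950) - 2603407/(911752 - 1396850) = -1373409/(-257) - 2603407/(-485098) = -1373409*(-1/257) - 2603407*(-1/485098) = 1373409/257 + 2603407/485098 = 666907034681/124670186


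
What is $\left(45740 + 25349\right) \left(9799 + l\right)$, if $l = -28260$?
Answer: $-1312374029$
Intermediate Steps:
$\left(45740 + 25349\right) \left(9799 + l\right) = \left(45740 + 25349\right) \left(9799 - 28260\right) = 71089 \left(-18461\right) = -1312374029$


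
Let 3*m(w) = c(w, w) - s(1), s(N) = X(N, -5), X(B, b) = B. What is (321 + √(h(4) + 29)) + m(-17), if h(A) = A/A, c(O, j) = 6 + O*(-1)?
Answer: 985/3 + √30 ≈ 333.81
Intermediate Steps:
s(N) = N
c(O, j) = 6 - O
h(A) = 1
m(w) = 5/3 - w/3 (m(w) = ((6 - w) - 1*1)/3 = ((6 - w) - 1)/3 = (5 - w)/3 = 5/3 - w/3)
(321 + √(h(4) + 29)) + m(-17) = (321 + √(1 + 29)) + (5/3 - ⅓*(-17)) = (321 + √30) + (5/3 + 17/3) = (321 + √30) + 22/3 = 985/3 + √30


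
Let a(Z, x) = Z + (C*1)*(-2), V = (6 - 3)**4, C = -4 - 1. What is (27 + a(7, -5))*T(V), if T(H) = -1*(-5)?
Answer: 220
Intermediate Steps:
C = -5
V = 81 (V = 3**4 = 81)
T(H) = 5
a(Z, x) = 10 + Z (a(Z, x) = Z - 5*1*(-2) = Z - 5*(-2) = Z + 10 = 10 + Z)
(27 + a(7, -5))*T(V) = (27 + (10 + 7))*5 = (27 + 17)*5 = 44*5 = 220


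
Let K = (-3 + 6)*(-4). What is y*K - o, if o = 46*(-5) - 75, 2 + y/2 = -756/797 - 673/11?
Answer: 16167479/8767 ≈ 1844.1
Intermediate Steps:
y = -1124462/8767 (y = -4 + 2*(-756/797 - 673/11) = -4 + 2*(-544697/8767) = -4 - 1089394/8767 = -1124462/8767 ≈ -128.26)
o = -305 (o = -230 - 75 = -305)
K = -12 (K = 3*(-4) = -12)
y*K - o = -1124462/8767*(-12) - 1*(-305) = 13493544/8767 + 305 = 16167479/8767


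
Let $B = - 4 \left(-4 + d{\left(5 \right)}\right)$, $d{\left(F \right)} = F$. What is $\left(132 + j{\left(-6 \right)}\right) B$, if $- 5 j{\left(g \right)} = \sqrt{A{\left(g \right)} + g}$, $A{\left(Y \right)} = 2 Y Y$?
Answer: $-528 + \frac{4 \sqrt{66}}{5} \approx -521.5$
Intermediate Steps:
$B = -4$ ($B = - 4 \left(-4 + 5\right) = \left(-4\right) 1 = -4$)
$A{\left(Y \right)} = 2 Y^{2}$
$j{\left(g \right)} = - \frac{\sqrt{g + 2 g^{2}}}{5}$ ($j{\left(g \right)} = - \frac{\sqrt{2 g^{2} + g}}{5} = - \frac{\sqrt{g + 2 g^{2}}}{5}$)
$\left(132 + j{\left(-6 \right)}\right) B = \left(132 - \frac{\sqrt{- 6 \left(1 + 2 \left(-6\right)\right)}}{5}\right) \left(-4\right) = \left(132 - \frac{\sqrt{- 6 \left(1 - 12\right)}}{5}\right) \left(-4\right) = \left(132 - \frac{\sqrt{\left(-6\right) \left(-11\right)}}{5}\right) \left(-4\right) = \left(132 - \frac{\sqrt{66}}{5}\right) \left(-4\right) = -528 + \frac{4 \sqrt{66}}{5}$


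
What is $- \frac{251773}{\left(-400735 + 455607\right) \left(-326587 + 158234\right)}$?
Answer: $\frac{251773}{9237865816} \approx 2.7254 \cdot 10^{-5}$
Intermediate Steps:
$- \frac{251773}{\left(-400735 + 455607\right) \left(-326587 + 158234\right)} = - \frac{251773}{54872 \left(-168353\right)} = - \frac{251773}{-9237865816} = \left(-251773\right) \left(- \frac{1}{9237865816}\right) = \frac{251773}{9237865816}$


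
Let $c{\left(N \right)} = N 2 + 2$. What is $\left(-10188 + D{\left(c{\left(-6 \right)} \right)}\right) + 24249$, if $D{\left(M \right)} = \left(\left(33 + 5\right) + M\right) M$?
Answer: $13781$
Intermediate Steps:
$c{\left(N \right)} = 2 + 2 N$ ($c{\left(N \right)} = 2 N + 2 = 2 + 2 N$)
$D{\left(M \right)} = M \left(38 + M\right)$ ($D{\left(M \right)} = \left(38 + M\right) M = M \left(38 + M\right)$)
$\left(-10188 + D{\left(c{\left(-6 \right)} \right)}\right) + 24249 = \left(-10188 + \left(2 + 2 \left(-6\right)\right) \left(38 + \left(2 + 2 \left(-6\right)\right)\right)\right) + 24249 = \left(-10188 + \left(2 - 12\right) \left(38 + \left(2 - 12\right)\right)\right) + 24249 = \left(-10188 - 10 \left(38 - 10\right)\right) + 24249 = \left(-10188 - 280\right) + 24249 = -10468 + 24249 = 13781$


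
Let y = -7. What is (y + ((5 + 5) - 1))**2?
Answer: 4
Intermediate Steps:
(y + ((5 + 5) - 1))**2 = (-7 + ((5 + 5) - 1))**2 = (-7 + (10 - 1))**2 = (-7 + 9)**2 = 2**2 = 4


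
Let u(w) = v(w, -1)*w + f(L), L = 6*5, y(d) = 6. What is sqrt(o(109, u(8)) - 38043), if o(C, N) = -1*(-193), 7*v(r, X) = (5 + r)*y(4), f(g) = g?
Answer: 5*I*sqrt(1514) ≈ 194.55*I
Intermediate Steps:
L = 30
v(r, X) = 30/7 + 6*r/7 (v(r, X) = ((5 + r)*6)/7 = (30 + 6*r)/7 = 30/7 + 6*r/7)
u(w) = 30 + w*(30/7 + 6*w/7) (u(w) = (30/7 + 6*w/7)*w + 30 = w*(30/7 + 6*w/7) + 30 = 30 + w*(30/7 + 6*w/7))
o(C, N) = 193
sqrt(o(109, u(8)) - 38043) = sqrt(193 - 38043) = sqrt(-37850) = 5*I*sqrt(1514)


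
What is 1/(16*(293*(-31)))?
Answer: -1/145328 ≈ -6.8810e-6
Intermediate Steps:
1/(16*(293*(-31))) = 1/(16*(-9083)) = 1/(-145328) = -1/145328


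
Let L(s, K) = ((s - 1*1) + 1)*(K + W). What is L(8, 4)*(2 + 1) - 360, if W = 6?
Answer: -120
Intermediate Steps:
L(s, K) = s*(6 + K) (L(s, K) = ((s - 1*1) + 1)*(K + 6) = ((s - 1) + 1)*(6 + K) = ((-1 + s) + 1)*(6 + K) = s*(6 + K))
L(8, 4)*(2 + 1) - 360 = (8*(6 + 4))*(2 + 1) - 360 = (8*10)*3 - 360 = 80*3 - 360 = 240 - 360 = -120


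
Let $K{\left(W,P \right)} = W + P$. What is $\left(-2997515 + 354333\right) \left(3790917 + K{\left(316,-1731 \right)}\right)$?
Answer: $-10016343475364$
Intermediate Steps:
$K{\left(W,P \right)} = P + W$
$\left(-2997515 + 354333\right) \left(3790917 + K{\left(316,-1731 \right)}\right) = \left(-2997515 + 354333\right) \left(3790917 + \left(-1731 + 316\right)\right) = - 2643182 \left(3790917 - 1415\right) = \left(-2643182\right) 3789502 = -10016343475364$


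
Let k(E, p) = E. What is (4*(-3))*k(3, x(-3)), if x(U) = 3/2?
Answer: -36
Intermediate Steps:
x(U) = 3/2 (x(U) = 3*(1/2) = 3/2)
(4*(-3))*k(3, x(-3)) = (4*(-3))*3 = -12*3 = -36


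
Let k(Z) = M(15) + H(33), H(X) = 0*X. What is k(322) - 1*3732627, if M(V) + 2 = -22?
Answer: -3732651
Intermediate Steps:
H(X) = 0
M(V) = -24 (M(V) = -2 - 22 = -24)
k(Z) = -24 (k(Z) = -24 + 0 = -24)
k(322) - 1*3732627 = -24 - 1*3732627 = -24 - 3732627 = -3732651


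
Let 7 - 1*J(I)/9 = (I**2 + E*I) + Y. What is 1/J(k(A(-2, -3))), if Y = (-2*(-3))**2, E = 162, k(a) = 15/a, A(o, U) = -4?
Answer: 16/81279 ≈ 0.00019685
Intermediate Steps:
Y = 36 (Y = 6**2 = 36)
J(I) = -261 - 1458*I - 9*I**2 (J(I) = 63 - 9*((I**2 + 162*I) + 36) = 63 - 9*(36 + I**2 + 162*I) = 63 + (-324 - 1458*I - 9*I**2) = -261 - 1458*I - 9*I**2)
1/J(k(A(-2, -3))) = 1/(-261 - 21870/(-4) - 9*(15/(-4))**2) = 1/(-261 - 21870*(-1)/4 - 9*(15*(-1/4))**2) = 1/(-261 - 1458*(-15/4) - 9*(-15/4)**2) = 1/(-261 + 10935/2 - 9*225/16) = 1/(-261 + 10935/2 - 2025/16) = 1/(81279/16) = 16/81279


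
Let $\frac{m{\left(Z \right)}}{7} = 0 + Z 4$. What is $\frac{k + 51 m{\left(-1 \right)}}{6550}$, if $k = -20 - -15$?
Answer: $- \frac{1433}{6550} \approx -0.21878$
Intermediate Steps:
$k = -5$ ($k = -20 + 15 = -5$)
$m{\left(Z \right)} = 28 Z$ ($m{\left(Z \right)} = 7 \left(0 + Z 4\right) = 7 \left(0 + 4 Z\right) = 7 \cdot 4 Z = 28 Z$)
$\frac{k + 51 m{\left(-1 \right)}}{6550} = \frac{-5 + 51 \cdot 28 \left(-1\right)}{6550} = \left(-5 + 51 \left(-28\right)\right) \frac{1}{6550} = \left(-5 - 1428\right) \frac{1}{6550} = \left(-1433\right) \frac{1}{6550} = - \frac{1433}{6550}$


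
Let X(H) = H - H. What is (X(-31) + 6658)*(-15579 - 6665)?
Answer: -148100552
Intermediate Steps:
X(H) = 0
(X(-31) + 6658)*(-15579 - 6665) = (0 + 6658)*(-15579 - 6665) = 6658*(-22244) = -148100552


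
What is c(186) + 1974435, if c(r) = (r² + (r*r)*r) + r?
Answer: 8444073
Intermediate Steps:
c(r) = r + r² + r³ (c(r) = (r² + r²*r) + r = (r² + r³) + r = r + r² + r³)
c(186) + 1974435 = 186*(1 + 186 + 186²) + 1974435 = 186*(1 + 186 + 34596) + 1974435 = 186*34783 + 1974435 = 6469638 + 1974435 = 8444073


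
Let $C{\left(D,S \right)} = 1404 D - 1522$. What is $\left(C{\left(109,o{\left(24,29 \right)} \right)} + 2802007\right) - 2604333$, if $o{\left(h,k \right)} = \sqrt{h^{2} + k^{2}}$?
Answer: $349188$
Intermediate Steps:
$C{\left(D,S \right)} = -1522 + 1404 D$
$\left(C{\left(109,o{\left(24,29 \right)} \right)} + 2802007\right) - 2604333 = \left(\left(-1522 + 1404 \cdot 109\right) + 2802007\right) - 2604333 = \left(\left(-1522 + 153036\right) + 2802007\right) - 2604333 = \left(151514 + 2802007\right) - 2604333 = 2953521 - 2604333 = 349188$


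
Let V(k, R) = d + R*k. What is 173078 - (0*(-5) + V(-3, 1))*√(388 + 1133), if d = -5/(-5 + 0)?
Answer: 173156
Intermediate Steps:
d = 1 (d = -5/(-5) = -5*(-⅕) = 1)
V(k, R) = 1 + R*k
173078 - (0*(-5) + V(-3, 1))*√(388 + 1133) = 173078 - (0*(-5) + (1 + 1*(-3)))*√(388 + 1133) = 173078 - (0 + (1 - 3))*√1521 = 173078 - (0 - 2)*39 = 173078 - (-2)*39 = 173078 - 1*(-78) = 173078 + 78 = 173156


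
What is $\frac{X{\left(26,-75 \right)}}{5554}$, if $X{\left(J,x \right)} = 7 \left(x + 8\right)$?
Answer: $- \frac{469}{5554} \approx -0.084444$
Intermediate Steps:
$X{\left(J,x \right)} = 56 + 7 x$ ($X{\left(J,x \right)} = 7 \left(8 + x\right) = 56 + 7 x$)
$\frac{X{\left(26,-75 \right)}}{5554} = \frac{56 + 7 \left(-75\right)}{5554} = \left(56 - 525\right) \frac{1}{5554} = \left(-469\right) \frac{1}{5554} = - \frac{469}{5554}$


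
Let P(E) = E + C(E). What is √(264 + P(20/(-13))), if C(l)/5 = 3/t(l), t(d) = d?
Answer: √170833/26 ≈ 15.897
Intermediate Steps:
C(l) = 15/l (C(l) = 5*(3/l) = 15/l)
P(E) = E + 15/E
√(264 + P(20/(-13))) = √(264 + (20/(-13) + 15/((20/(-13))))) = √(264 + (20*(-1/13) + 15/((20*(-1/13))))) = √(264 + (-20/13 + 15/(-20/13))) = √(264 + (-20/13 + 15*(-13/20))) = √(264 + (-20/13 - 39/4)) = √(264 - 587/52) = √(13141/52) = √170833/26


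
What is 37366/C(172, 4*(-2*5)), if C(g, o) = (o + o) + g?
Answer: 18683/46 ≈ 406.15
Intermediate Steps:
C(g, o) = g + 2*o (C(g, o) = 2*o + g = g + 2*o)
37366/C(172, 4*(-2*5)) = 37366/(172 + 2*(4*(-2*5))) = 37366/(172 + 2*(4*(-10))) = 37366/(172 + 2*(-40)) = 37366/(172 - 80) = 37366/92 = 37366*(1/92) = 18683/46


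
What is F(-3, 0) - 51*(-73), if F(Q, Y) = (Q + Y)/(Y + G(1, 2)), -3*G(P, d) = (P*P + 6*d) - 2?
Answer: 40962/11 ≈ 3723.8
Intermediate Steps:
G(P, d) = ⅔ - 2*d - P²/3 (G(P, d) = -((P*P + 6*d) - 2)/3 = -((P² + 6*d) - 2)/3 = -(-2 + P² + 6*d)/3 = ⅔ - 2*d - P²/3)
F(Q, Y) = (Q + Y)/(-11/3 + Y) (F(Q, Y) = (Q + Y)/(Y + (⅔ - 2*2 - ⅓*1²)) = (Q + Y)/(Y + (⅔ - 4 - ⅓*1)) = (Q + Y)/(Y + (⅔ - 4 - ⅓)) = (Q + Y)/(Y - 11/3) = (Q + Y)/(-11/3 + Y))
F(-3, 0) - 51*(-73) = 3*(-3 + 0)/(-11 + 3*0) - 51*(-73) = 3*(-3)/(-11 + 0) + 3723 = 3*(-3)/(-11) + 3723 = 3*(-1/11)*(-3) + 3723 = 9/11 + 3723 = 40962/11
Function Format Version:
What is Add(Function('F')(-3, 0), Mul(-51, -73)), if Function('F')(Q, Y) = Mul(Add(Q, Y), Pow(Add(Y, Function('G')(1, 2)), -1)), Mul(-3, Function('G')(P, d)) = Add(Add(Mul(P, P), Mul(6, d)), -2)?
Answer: Rational(40962, 11) ≈ 3723.8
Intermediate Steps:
Function('G')(P, d) = Add(Rational(2, 3), Mul(-2, d), Mul(Rational(-1, 3), Pow(P, 2))) (Function('G')(P, d) = Mul(Rational(-1, 3), Add(Add(Mul(P, P), Mul(6, d)), -2)) = Mul(Rational(-1, 3), Add(Add(Pow(P, 2), Mul(6, d)), -2)) = Mul(Rational(-1, 3), Add(-2, Pow(P, 2), Mul(6, d))) = Add(Rational(2, 3), Mul(-2, d), Mul(Rational(-1, 3), Pow(P, 2))))
Function('F')(Q, Y) = Mul(Pow(Add(Rational(-11, 3), Y), -1), Add(Q, Y)) (Function('F')(Q, Y) = Mul(Add(Q, Y), Pow(Add(Y, Add(Rational(2, 3), Mul(-2, 2), Mul(Rational(-1, 3), Pow(1, 2)))), -1)) = Mul(Add(Q, Y), Pow(Add(Y, Add(Rational(2, 3), -4, Mul(Rational(-1, 3), 1))), -1)) = Mul(Add(Q, Y), Pow(Add(Y, Add(Rational(2, 3), -4, Rational(-1, 3))), -1)) = Mul(Add(Q, Y), Pow(Add(Y, Rational(-11, 3)), -1)) = Mul(Add(Q, Y), Pow(Add(Rational(-11, 3), Y), -1)) = Mul(Pow(Add(Rational(-11, 3), Y), -1), Add(Q, Y)))
Add(Function('F')(-3, 0), Mul(-51, -73)) = Add(Mul(3, Pow(Add(-11, Mul(3, 0)), -1), Add(-3, 0)), Mul(-51, -73)) = Add(Mul(3, Pow(Add(-11, 0), -1), -3), 3723) = Add(Mul(3, Pow(-11, -1), -3), 3723) = Add(Mul(3, Rational(-1, 11), -3), 3723) = Add(Rational(9, 11), 3723) = Rational(40962, 11)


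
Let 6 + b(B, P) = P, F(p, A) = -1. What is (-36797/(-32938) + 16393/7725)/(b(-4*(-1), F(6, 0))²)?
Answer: 824209459/12467856450 ≈ 0.066107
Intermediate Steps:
b(B, P) = -6 + P
(-36797/(-32938) + 16393/7725)/(b(-4*(-1), F(6, 0))²) = (-36797/(-32938) + 16393/7725)/((-6 - 1)²) = (-36797*(-1/32938) + 16393*(1/7725))/((-7)²) = (36797/32938 + 16393/7725)/49 = (824209459/254446050)*(1/49) = 824209459/12467856450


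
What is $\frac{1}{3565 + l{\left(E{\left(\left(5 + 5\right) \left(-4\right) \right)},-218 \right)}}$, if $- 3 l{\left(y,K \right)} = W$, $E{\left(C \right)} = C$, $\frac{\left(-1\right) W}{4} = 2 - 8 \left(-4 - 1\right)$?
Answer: $\frac{1}{3621} \approx 0.00027617$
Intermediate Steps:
$W = -168$ ($W = - 4 \left(2 - 8 \left(-4 - 1\right)\right) = - 4 \left(2 - -40\right) = - 4 \left(2 + 40\right) = \left(-4\right) 42 = -168$)
$l{\left(y,K \right)} = 56$ ($l{\left(y,K \right)} = \left(- \frac{1}{3}\right) \left(-168\right) = 56$)
$\frac{1}{3565 + l{\left(E{\left(\left(5 + 5\right) \left(-4\right) \right)},-218 \right)}} = \frac{1}{3565 + 56} = \frac{1}{3621}$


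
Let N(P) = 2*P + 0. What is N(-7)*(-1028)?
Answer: 14392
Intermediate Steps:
N(P) = 2*P
N(-7)*(-1028) = (2*(-7))*(-1028) = -14*(-1028) = 14392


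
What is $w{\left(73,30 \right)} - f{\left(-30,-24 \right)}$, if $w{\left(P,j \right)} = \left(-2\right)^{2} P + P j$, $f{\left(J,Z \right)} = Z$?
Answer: $2506$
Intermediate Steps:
$w{\left(P,j \right)} = 4 P + P j$
$w{\left(73,30 \right)} - f{\left(-30,-24 \right)} = 73 \left(4 + 30\right) - -24 = 73 \cdot 34 + 24 = 2482 + 24 = 2506$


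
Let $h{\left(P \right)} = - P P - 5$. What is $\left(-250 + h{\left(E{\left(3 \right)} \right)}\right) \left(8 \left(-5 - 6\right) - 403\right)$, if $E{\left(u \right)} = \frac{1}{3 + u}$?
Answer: $\frac{4507871}{36} \approx 1.2522 \cdot 10^{5}$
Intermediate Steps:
$h{\left(P \right)} = -5 - P^{2}$ ($h{\left(P \right)} = - P^{2} - 5 = -5 - P^{2}$)
$\left(-250 + h{\left(E{\left(3 \right)} \right)}\right) \left(8 \left(-5 - 6\right) - 403\right) = \left(-250 - \left(5 + \left(\frac{1}{3 + 3}\right)^{2}\right)\right) \left(8 \left(-5 - 6\right) - 403\right) = \left(-250 - \left(5 + \left(\frac{1}{6}\right)^{2}\right)\right) \left(8 \left(-5 - 6\right) - 403\right) = \left(-250 - \frac{181}{36}\right) \left(8 \left(-11\right) - 403\right) = \left(-250 - \frac{181}{36}\right) \left(-88 - 403\right) = \left(-250 - \frac{181}{36}\right) \left(-491\right) = \left(- \frac{9181}{36}\right) \left(-491\right) = \frac{4507871}{36}$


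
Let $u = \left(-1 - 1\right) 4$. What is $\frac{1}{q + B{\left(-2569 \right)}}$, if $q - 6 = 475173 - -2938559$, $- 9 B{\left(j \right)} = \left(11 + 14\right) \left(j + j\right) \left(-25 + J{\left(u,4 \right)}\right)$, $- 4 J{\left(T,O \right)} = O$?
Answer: $\frac{9}{27383942} \approx 3.2866 \cdot 10^{-7}$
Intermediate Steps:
$u = -8$ ($u = \left(-2\right) 4 = -8$)
$J{\left(T,O \right)} = - \frac{O}{4}$
$B{\left(j \right)} = \frac{1300 j}{9}$ ($B{\left(j \right)} = - \frac{\left(11 + 14\right) \left(j + j\right) \left(-25 - 1\right)}{9} = - \frac{25 \cdot 2 j \left(-25 - 1\right)}{9} = - \frac{50 j \left(-26\right)}{9} = - \frac{\left(-1300\right) j}{9} = \frac{1300 j}{9}$)
$q = 3413738$ ($q = 6 + \left(475173 - -2938559\right) = 6 + \left(475173 + 2938559\right) = 6 + 3413732 = 3413738$)
$\frac{1}{q + B{\left(-2569 \right)}} = \frac{1}{3413738 + \frac{1300}{9} \left(-2569\right)} = \frac{1}{3413738 - \frac{3339700}{9}} = \frac{1}{\frac{27383942}{9}} = \frac{9}{27383942}$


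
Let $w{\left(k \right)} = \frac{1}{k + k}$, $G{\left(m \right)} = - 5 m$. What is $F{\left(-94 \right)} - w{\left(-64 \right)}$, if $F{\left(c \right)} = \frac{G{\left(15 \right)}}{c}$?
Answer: $\frac{4847}{6016} \approx 0.80569$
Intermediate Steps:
$F{\left(c \right)} = - \frac{75}{c}$ ($F{\left(c \right)} = \frac{\left(-5\right) 15}{c} = - \frac{75}{c}$)
$w{\left(k \right)} = \frac{1}{2 k}$
$F{\left(-94 \right)} - w{\left(-64 \right)} = - \frac{75}{-94} - \frac{1}{2 \left(-64\right)} = \left(-75\right) \left(- \frac{1}{94}\right) - \frac{1}{2} \left(- \frac{1}{64}\right) = \frac{75}{94} - - \frac{1}{128} = \frac{75}{94} + \frac{1}{128} = \frac{4847}{6016}$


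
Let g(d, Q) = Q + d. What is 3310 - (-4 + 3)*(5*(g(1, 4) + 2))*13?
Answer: 3765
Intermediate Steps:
3310 - (-4 + 3)*(5*(g(1, 4) + 2))*13 = 3310 - (-4 + 3)*(5*((4 + 1) + 2))*13 = 3310 - (-5*(5 + 2))*13 = 3310 - (-5*7)*13 = 3310 - (-1*35)*13 = 3310 - (-35)*13 = 3310 - 1*(-455) = 3310 + 455 = 3765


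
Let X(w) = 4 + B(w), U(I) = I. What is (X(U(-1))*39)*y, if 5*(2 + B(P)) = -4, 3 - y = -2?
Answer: 234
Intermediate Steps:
y = 5 (y = 3 - 1*(-2) = 3 + 2 = 5)
B(P) = -14/5 (B(P) = -2 + (⅕)*(-4) = -2 - ⅘ = -14/5)
X(w) = 6/5 (X(w) = 4 - 14/5 = 6/5)
(X(U(-1))*39)*y = ((6/5)*39)*5 = (234/5)*5 = 234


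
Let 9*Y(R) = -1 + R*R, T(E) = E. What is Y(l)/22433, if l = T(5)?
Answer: 8/67299 ≈ 0.00011887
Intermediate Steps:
l = 5
Y(R) = -⅑ + R²/9 (Y(R) = (-1 + R*R)/9 = (-1 + R²)/9 = -⅑ + R²/9)
Y(l)/22433 = (-⅑ + (⅑)*5²)/22433 = (-⅑ + (⅑)*25)*(1/22433) = (-⅑ + 25/9)*(1/22433) = (8/3)*(1/22433) = 8/67299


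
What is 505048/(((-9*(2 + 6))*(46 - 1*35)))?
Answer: -63131/99 ≈ -637.69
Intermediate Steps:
505048/(((-9*(2 + 6))*(46 - 1*35))) = 505048/(((-9*8)*(46 - 35))) = 505048/((-3*24*11)) = 505048/((-72*11)) = 505048/(-792) = 505048*(-1/792) = -63131/99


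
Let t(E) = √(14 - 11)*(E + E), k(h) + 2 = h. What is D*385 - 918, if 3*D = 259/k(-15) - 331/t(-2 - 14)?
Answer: -146533/51 + 127435*√3/288 ≈ -2106.8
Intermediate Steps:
k(h) = -2 + h
t(E) = 2*E*√3 (t(E) = √3*(2*E) = 2*E*√3)
D = -259/51 + 331*√3/288 (D = (259/(-2 - 15) - 331*√3/(6*(-2 - 14)))/3 = (259/(-17) - 331*(-√3/96))/3 = (259*(-1/17) - 331*(-√3/96))/3 = (-259/17 - (-331)*√3/96)/3 = (-259/17 + 331*√3/96)/3 = -259/51 + 331*√3/288 ≈ -3.0878)
D*385 - 918 = (-259/51 + 331*√3/288)*385 - 918 = (-99715/51 + 127435*√3/288) - 918 = -146533/51 + 127435*√3/288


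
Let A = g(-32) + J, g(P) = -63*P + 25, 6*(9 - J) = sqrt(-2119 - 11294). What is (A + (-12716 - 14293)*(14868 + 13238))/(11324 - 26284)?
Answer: 8626283/170 + I*sqrt(13413)/89760 ≈ 50743.0 + 0.0012903*I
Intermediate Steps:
J = 9 - I*sqrt(13413)/6 (J = 9 - sqrt(-2119 - 11294)/6 = 9 - I*sqrt(13413)/6 ≈ 9.0 - 19.302*I)
g(P) = 25 - 63*P
A = 2050 - I*sqrt(13413)/6 (A = (25 - 63*(-32)) + (9 - I*sqrt(13413)/6) = (25 + 2016) + (9 - I*sqrt(13413)/6) = 2041 + (9 - I*sqrt(13413)/6) = 2050 - I*sqrt(13413)/6 ≈ 2050.0 - 19.302*I)
(A + (-12716 - 14293)*(14868 + 13238))/(11324 - 26284) = ((2050 - I*sqrt(13413)/6) + (-12716 - 14293)*(14868 + 13238))/(11324 - 26284) = ((2050 - I*sqrt(13413)/6) - 27009*28106)/(-14960) = ((2050 - I*sqrt(13413)/6) - 759114954)*(-1/14960) = (-759112904 - I*sqrt(13413)/6)*(-1/14960) = 8626283/170 + I*sqrt(13413)/89760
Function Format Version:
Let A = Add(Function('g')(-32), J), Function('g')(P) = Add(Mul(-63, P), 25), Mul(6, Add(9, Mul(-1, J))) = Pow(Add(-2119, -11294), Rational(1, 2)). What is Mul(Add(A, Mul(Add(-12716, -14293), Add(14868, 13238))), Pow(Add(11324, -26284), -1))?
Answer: Add(Rational(8626283, 170), Mul(Rational(1, 89760), I, Pow(13413, Rational(1, 2)))) ≈ Add(50743., Mul(0.0012903, I))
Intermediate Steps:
J = Add(9, Mul(Rational(-1, 6), I, Pow(13413, Rational(1, 2)))) (J = Add(9, Mul(Rational(-1, 6), Pow(Add(-2119, -11294), Rational(1, 2)))) = Add(9, Mul(Rational(-1, 6), Pow(-13413, Rational(1, 2)))) = Add(9, Mul(Rational(-1, 6), Mul(I, Pow(13413, Rational(1, 2))))) = Add(9, Mul(Rational(-1, 6), I, Pow(13413, Rational(1, 2)))) ≈ Add(9.0000, Mul(-19.302, I)))
Function('g')(P) = Add(25, Mul(-63, P))
A = Add(2050, Mul(Rational(-1, 6), I, Pow(13413, Rational(1, 2)))) (A = Add(Add(25, Mul(-63, -32)), Add(9, Mul(Rational(-1, 6), I, Pow(13413, Rational(1, 2))))) = Add(Add(25, 2016), Add(9, Mul(Rational(-1, 6), I, Pow(13413, Rational(1, 2))))) = Add(2041, Add(9, Mul(Rational(-1, 6), I, Pow(13413, Rational(1, 2))))) = Add(2050, Mul(Rational(-1, 6), I, Pow(13413, Rational(1, 2)))) ≈ Add(2050.0, Mul(-19.302, I)))
Mul(Add(A, Mul(Add(-12716, -14293), Add(14868, 13238))), Pow(Add(11324, -26284), -1)) = Mul(Add(Add(2050, Mul(Rational(-1, 6), I, Pow(13413, Rational(1, 2)))), Mul(Add(-12716, -14293), Add(14868, 13238))), Pow(Add(11324, -26284), -1)) = Mul(Add(Add(2050, Mul(Rational(-1, 6), I, Pow(13413, Rational(1, 2)))), Mul(-27009, 28106)), Pow(-14960, -1)) = Mul(Add(Add(2050, Mul(Rational(-1, 6), I, Pow(13413, Rational(1, 2)))), -759114954), Rational(-1, 14960)) = Mul(Add(-759112904, Mul(Rational(-1, 6), I, Pow(13413, Rational(1, 2)))), Rational(-1, 14960)) = Add(Rational(8626283, 170), Mul(Rational(1, 89760), I, Pow(13413, Rational(1, 2))))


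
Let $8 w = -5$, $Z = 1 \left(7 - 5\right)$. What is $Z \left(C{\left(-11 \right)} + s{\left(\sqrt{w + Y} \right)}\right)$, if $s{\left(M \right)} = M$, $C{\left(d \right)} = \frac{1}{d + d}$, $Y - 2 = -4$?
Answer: $- \frac{1}{11} + \frac{i \sqrt{42}}{2} \approx -0.090909 + 3.2404 i$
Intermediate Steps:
$Y = -2$ ($Y = 2 - 4 = -2$)
$C{\left(d \right)} = \frac{1}{2 d}$
$Z = 2$ ($Z = 1 \cdot 2 = 2$)
$w = - \frac{5}{8}$ ($w = \frac{1}{8} \left(-5\right) = - \frac{5}{8} \approx -0.625$)
$Z \left(C{\left(-11 \right)} + s{\left(\sqrt{w + Y} \right)}\right) = 2 \left(\frac{1}{2 \left(-11\right)} + \sqrt{- \frac{5}{8} - 2}\right) = 2 \left(\frac{1}{2} \left(- \frac{1}{11}\right) + \sqrt{- \frac{21}{8}}\right) = 2 \left(- \frac{1}{22} + \frac{i \sqrt{42}}{4}\right) = - \frac{1}{11} + \frac{i \sqrt{42}}{2}$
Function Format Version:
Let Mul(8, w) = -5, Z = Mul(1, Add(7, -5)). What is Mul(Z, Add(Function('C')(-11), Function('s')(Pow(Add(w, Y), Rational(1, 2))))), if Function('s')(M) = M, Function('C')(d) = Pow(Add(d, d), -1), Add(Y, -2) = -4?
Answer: Add(Rational(-1, 11), Mul(Rational(1, 2), I, Pow(42, Rational(1, 2)))) ≈ Add(-0.090909, Mul(3.2404, I))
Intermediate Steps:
Y = -2 (Y = Add(2, -4) = -2)
Function('C')(d) = Mul(Rational(1, 2), Pow(d, -1)) (Function('C')(d) = Pow(Mul(2, d), -1) = Mul(Rational(1, 2), Pow(d, -1)))
Z = 2 (Z = Mul(1, 2) = 2)
w = Rational(-5, 8) (w = Mul(Rational(1, 8), -5) = Rational(-5, 8) ≈ -0.62500)
Mul(Z, Add(Function('C')(-11), Function('s')(Pow(Add(w, Y), Rational(1, 2))))) = Mul(2, Add(Mul(Rational(1, 2), Pow(-11, -1)), Pow(Add(Rational(-5, 8), -2), Rational(1, 2)))) = Mul(2, Add(Mul(Rational(1, 2), Rational(-1, 11)), Pow(Rational(-21, 8), Rational(1, 2)))) = Mul(2, Add(Rational(-1, 22), Mul(Rational(1, 4), I, Pow(42, Rational(1, 2))))) = Add(Rational(-1, 11), Mul(Rational(1, 2), I, Pow(42, Rational(1, 2))))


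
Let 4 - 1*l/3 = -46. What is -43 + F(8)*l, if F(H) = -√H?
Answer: -43 - 300*√2 ≈ -467.26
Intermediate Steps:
l = 150 (l = 12 - 3*(-46) = 12 + 138 = 150)
-43 + F(8)*l = -43 - √8*150 = -43 - 2*√2*150 = -43 - 300*√2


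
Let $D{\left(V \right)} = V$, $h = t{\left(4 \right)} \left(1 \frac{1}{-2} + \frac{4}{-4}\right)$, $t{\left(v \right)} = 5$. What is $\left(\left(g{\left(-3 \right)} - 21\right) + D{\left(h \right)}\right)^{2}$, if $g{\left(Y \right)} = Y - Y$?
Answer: $\frac{3249}{4} \approx 812.25$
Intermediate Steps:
$h = - \frac{15}{2}$ ($h = 5 \left(1 \frac{1}{-2} + \frac{4}{-4}\right) = 5 \left(1 \left(- \frac{1}{2}\right) + 4 \left(- \frac{1}{4}\right)\right) = 5 \left(- \frac{1}{2} - 1\right) = 5 \left(- \frac{3}{2}\right) = - \frac{15}{2} \approx -7.5$)
$g{\left(Y \right)} = 0$
$\left(\left(g{\left(-3 \right)} - 21\right) + D{\left(h \right)}\right)^{2} = \left(\left(0 - 21\right) - \frac{15}{2}\right)^{2} = \left(-21 - \frac{15}{2}\right)^{2} = \left(- \frac{57}{2}\right)^{2} = \frac{3249}{4}$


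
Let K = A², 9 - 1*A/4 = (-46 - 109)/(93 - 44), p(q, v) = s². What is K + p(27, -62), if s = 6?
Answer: 5769892/2401 ≈ 2403.1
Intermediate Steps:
p(q, v) = 36 (p(q, v) = 6² = 36)
A = 2384/49 (A = 36 - 4*(-46 - 109)/(93 - 44) = 36 - (-620)/49 = 36 - 4*(-155/49) = 36 + 620/49 = 2384/49 ≈ 48.653)
K = 5683456/2401 (K = (2384/49)² = 5683456/2401 ≈ 2367.1)
K + p(27, -62) = 5683456/2401 + 36 = 5769892/2401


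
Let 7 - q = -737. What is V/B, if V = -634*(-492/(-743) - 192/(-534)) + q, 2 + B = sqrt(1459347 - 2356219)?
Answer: -3181456/14826929813 - 3181456*I*sqrt(224218)/14826929813 ≈ -0.00021457 - 0.1016*I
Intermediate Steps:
q = 744 (q = 7 - 1*(-737) = 7 + 737 = 744)
B = -2 + 2*I*sqrt(224218) (B = -2 + sqrt(1459347 - 2356219) = -2 + sqrt(-896872) = -2 + 2*I*sqrt(224218) ≈ -2.0 + 947.03*I)
V = 6362912/66127 (V = -634*(-492/(-743) - 192/(-534)) + 744 = -634*(-492*(-1/743) - 192*(-1/534)) + 744 = -634*(492/743 + 32/89) + 744 = -634*67564/66127 + 744 = -42835576/66127 + 744 = 6362912/66127 ≈ 96.223)
V/B = 6362912/(66127*(-2 + 2*I*sqrt(224218)))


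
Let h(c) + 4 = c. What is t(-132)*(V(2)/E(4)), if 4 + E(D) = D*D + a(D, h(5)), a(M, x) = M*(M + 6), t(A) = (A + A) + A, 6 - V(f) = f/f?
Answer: -495/13 ≈ -38.077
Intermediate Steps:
V(f) = 5 (V(f) = 6 - f/f = 6 - 1*1 = 6 - 1 = 5)
t(A) = 3*A (t(A) = 2*A + A = 3*A)
h(c) = -4 + c
a(M, x) = M*(6 + M)
E(D) = -4 + D**2 + D*(6 + D) (E(D) = -4 + (D*D + D*(6 + D)) = -4 + (D**2 + D*(6 + D)) = -4 + D**2 + D*(6 + D))
t(-132)*(V(2)/E(4)) = (3*(-132))*(5/(-4 + 4**2 + 4*(6 + 4))) = -1980/(-4 + 16 + 4*10) = -1980/(-4 + 16 + 40) = -1980/52 = -396*5/52 = -495/13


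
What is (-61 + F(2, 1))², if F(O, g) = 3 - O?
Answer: 3600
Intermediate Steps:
(-61 + F(2, 1))² = (-61 + (3 - 1*2))² = (-61 + (3 - 2))² = (-61 + 1)² = (-60)² = 3600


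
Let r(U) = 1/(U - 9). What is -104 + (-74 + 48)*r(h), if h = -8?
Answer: -1742/17 ≈ -102.47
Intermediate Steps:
r(U) = 1/(-9 + U)
-104 + (-74 + 48)*r(h) = -104 + (-74 + 48)/(-9 - 8) = -104 - 26/(-17) = -104 - 26*(-1/17) = -104 + 26/17 = -1742/17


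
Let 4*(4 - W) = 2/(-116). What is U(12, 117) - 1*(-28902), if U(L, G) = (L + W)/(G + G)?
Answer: 1569035489/54288 ≈ 28902.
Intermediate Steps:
W = 929/232 (W = 4 - 1/(2*(-116)) = 4 - (-1)/(2*116) = 4 - ¼*(-1/58) = 4 + 1/232 = 929/232 ≈ 4.0043)
U(L, G) = (929/232 + L)/(2*G) (U(L, G) = (L + 929/232)/(G + G) = (929/232 + L)/((2*G)) = (929/232 + L)*(1/(2*G)) = (929/232 + L)/(2*G))
U(12, 117) - 1*(-28902) = (1/464)*(929 + 232*12)/117 - 1*(-28902) = (1/464)*(1/117)*(929 + 2784) + 28902 = (1/464)*(1/117)*3713 + 28902 = 3713/54288 + 28902 = 1569035489/54288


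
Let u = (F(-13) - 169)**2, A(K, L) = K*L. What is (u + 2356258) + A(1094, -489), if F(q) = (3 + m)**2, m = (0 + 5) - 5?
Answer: 1846892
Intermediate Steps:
m = 0 (m = 5 - 5 = 0)
F(q) = 9 (F(q) = (3 + 0)**2 = 3**2 = 9)
u = 25600 (u = (9 - 169)**2 = (-160)**2 = 25600)
(u + 2356258) + A(1094, -489) = (25600 + 2356258) + 1094*(-489) = 2381858 - 534966 = 1846892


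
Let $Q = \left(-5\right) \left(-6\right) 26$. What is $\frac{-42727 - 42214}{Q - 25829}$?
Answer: $\frac{84941}{25049} \approx 3.391$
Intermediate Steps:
$Q = 780$ ($Q = 30 \cdot 26 = 780$)
$\frac{-42727 - 42214}{Q - 25829} = \frac{-42727 - 42214}{780 - 25829} = - \frac{84941}{-25049} = \left(-84941\right) \left(- \frac{1}{25049}\right) = \frac{84941}{25049}$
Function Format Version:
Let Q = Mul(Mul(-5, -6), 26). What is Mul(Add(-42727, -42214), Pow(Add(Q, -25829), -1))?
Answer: Rational(84941, 25049) ≈ 3.3910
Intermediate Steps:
Q = 780 (Q = Mul(30, 26) = 780)
Mul(Add(-42727, -42214), Pow(Add(Q, -25829), -1)) = Mul(Add(-42727, -42214), Pow(Add(780, -25829), -1)) = Mul(-84941, Pow(-25049, -1)) = Mul(-84941, Rational(-1, 25049)) = Rational(84941, 25049)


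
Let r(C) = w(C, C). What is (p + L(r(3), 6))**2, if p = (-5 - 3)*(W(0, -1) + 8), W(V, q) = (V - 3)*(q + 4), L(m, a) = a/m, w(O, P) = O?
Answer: 100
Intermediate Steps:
r(C) = C
W(V, q) = (-3 + V)*(4 + q)
p = 8 (p = (-5 - 3)*((-12 - 3*(-1) + 4*0 + 0*(-1)) + 8) = -8*((-12 + 3 + 0 + 0) + 8) = -8*(-9 + 8) = -8*(-1) = 8)
(p + L(r(3), 6))**2 = (8 + 6/3)**2 = (8 + 6*(1/3))**2 = (8 + 2)**2 = 10**2 = 100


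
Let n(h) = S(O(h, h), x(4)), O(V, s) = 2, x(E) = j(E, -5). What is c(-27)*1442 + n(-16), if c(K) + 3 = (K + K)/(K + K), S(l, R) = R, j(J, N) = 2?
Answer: -2882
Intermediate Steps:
x(E) = 2
c(K) = -2 (c(K) = -3 + (K + K)/(K + K) = -3 + (2*K)/((2*K)) = -3 + (2*K)*(1/(2*K)) = -3 + 1 = -2)
n(h) = 2
c(-27)*1442 + n(-16) = -2*1442 + 2 = -2884 + 2 = -2882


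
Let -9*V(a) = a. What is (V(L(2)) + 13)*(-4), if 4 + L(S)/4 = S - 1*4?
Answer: -188/3 ≈ -62.667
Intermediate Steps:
L(S) = -32 + 4*S (L(S) = -16 + 4*(S - 1*4) = -16 + 4*(S - 4) = -16 + 4*(-4 + S) = -16 + (-16 + 4*S) = -32 + 4*S)
V(a) = -a/9
(V(L(2)) + 13)*(-4) = (-(-32 + 4*2)/9 + 13)*(-4) = (-(-32 + 8)/9 + 13)*(-4) = (-⅑*(-24) + 13)*(-4) = (8/3 + 13)*(-4) = (47/3)*(-4) = -188/3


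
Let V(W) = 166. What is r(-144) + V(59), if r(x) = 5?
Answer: 171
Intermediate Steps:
r(-144) + V(59) = 5 + 166 = 171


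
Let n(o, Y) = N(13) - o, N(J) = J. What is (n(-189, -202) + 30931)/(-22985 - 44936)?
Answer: -31133/67921 ≈ -0.45837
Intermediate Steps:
n(o, Y) = 13 - o
(n(-189, -202) + 30931)/(-22985 - 44936) = ((13 - 1*(-189)) + 30931)/(-22985 - 44936) = ((13 + 189) + 30931)/(-67921) = (202 + 30931)*(-1/67921) = 31133*(-1/67921) = -31133/67921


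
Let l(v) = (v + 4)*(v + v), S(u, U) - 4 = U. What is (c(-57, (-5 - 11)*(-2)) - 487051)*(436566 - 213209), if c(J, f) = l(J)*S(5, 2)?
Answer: -100689112243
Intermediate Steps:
S(u, U) = 4 + U
l(v) = 2*v*(4 + v) (l(v) = (4 + v)*(2*v) = 2*v*(4 + v))
c(J, f) = 12*J*(4 + J) (c(J, f) = (2*J*(4 + J))*(4 + 2) = (2*J*(4 + J))*6 = 12*J*(4 + J))
(c(-57, (-5 - 11)*(-2)) - 487051)*(436566 - 213209) = (12*(-57)*(4 - 57) - 487051)*(436566 - 213209) = (12*(-57)*(-53) - 487051)*223357 = (36252 - 487051)*223357 = -450799*223357 = -100689112243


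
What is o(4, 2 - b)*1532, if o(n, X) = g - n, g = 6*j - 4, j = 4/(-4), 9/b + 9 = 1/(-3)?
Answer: -21448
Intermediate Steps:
b = -27/28 (b = 9/(-9 + 1/(-3)) = 9/(-9 - ⅓) = 9/(-28/3) = 9*(-3/28) = -27/28 ≈ -0.96429)
j = -1 (j = 4*(-¼) = -1)
g = -10 (g = 6*(-1) - 4 = -6 - 4 = -10)
o(n, X) = -10 - n
o(4, 2 - b)*1532 = (-10 - 1*4)*1532 = (-10 - 4)*1532 = -14*1532 = -21448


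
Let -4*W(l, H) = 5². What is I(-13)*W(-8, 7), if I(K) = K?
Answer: 325/4 ≈ 81.250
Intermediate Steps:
W(l, H) = -25/4 (W(l, H) = -¼*5² = -¼*25 = -25/4)
I(-13)*W(-8, 7) = -13*(-25/4) = 325/4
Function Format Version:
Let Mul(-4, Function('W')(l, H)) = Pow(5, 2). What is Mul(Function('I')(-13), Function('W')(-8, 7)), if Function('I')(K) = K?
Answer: Rational(325, 4) ≈ 81.250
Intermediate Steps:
Function('W')(l, H) = Rational(-25, 4) (Function('W')(l, H) = Mul(Rational(-1, 4), Pow(5, 2)) = Mul(Rational(-1, 4), 25) = Rational(-25, 4))
Mul(Function('I')(-13), Function('W')(-8, 7)) = Mul(-13, Rational(-25, 4)) = Rational(325, 4)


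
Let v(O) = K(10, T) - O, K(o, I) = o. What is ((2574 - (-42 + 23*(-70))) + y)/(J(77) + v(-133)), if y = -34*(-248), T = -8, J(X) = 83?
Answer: 6329/113 ≈ 56.009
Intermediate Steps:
y = 8432
v(O) = 10 - O
((2574 - (-42 + 23*(-70))) + y)/(J(77) + v(-133)) = ((2574 - (-42 + 23*(-70))) + 8432)/(83 + (10 - 1*(-133))) = ((2574 - (-42 - 1610)) + 8432)/(83 + (10 + 133)) = ((2574 - 1*(-1652)) + 8432)/(83 + 143) = ((2574 + 1652) + 8432)/226 = (4226 + 8432)*(1/226) = 12658*(1/226) = 6329/113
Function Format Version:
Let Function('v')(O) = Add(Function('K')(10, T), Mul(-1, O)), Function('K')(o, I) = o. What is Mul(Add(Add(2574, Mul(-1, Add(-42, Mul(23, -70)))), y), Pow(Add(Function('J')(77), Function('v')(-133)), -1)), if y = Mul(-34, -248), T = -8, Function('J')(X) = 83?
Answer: Rational(6329, 113) ≈ 56.009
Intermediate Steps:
y = 8432
Function('v')(O) = Add(10, Mul(-1, O))
Mul(Add(Add(2574, Mul(-1, Add(-42, Mul(23, -70)))), y), Pow(Add(Function('J')(77), Function('v')(-133)), -1)) = Mul(Add(Add(2574, Mul(-1, Add(-42, Mul(23, -70)))), 8432), Pow(Add(83, Add(10, Mul(-1, -133))), -1)) = Mul(Add(Add(2574, Mul(-1, Add(-42, -1610))), 8432), Pow(Add(83, Add(10, 133)), -1)) = Mul(Add(Add(2574, Mul(-1, -1652)), 8432), Pow(Add(83, 143), -1)) = Mul(Add(Add(2574, 1652), 8432), Pow(226, -1)) = Mul(Add(4226, 8432), Rational(1, 226)) = Mul(12658, Rational(1, 226)) = Rational(6329, 113)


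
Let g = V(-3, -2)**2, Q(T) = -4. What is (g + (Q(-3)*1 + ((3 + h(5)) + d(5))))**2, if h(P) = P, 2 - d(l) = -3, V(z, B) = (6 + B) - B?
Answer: 2025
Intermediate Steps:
V(z, B) = 6
d(l) = 5 (d(l) = 2 - 1*(-3) = 2 + 3 = 5)
g = 36 (g = 6**2 = 36)
(g + (Q(-3)*1 + ((3 + h(5)) + d(5))))**2 = (36 + (-4*1 + ((3 + 5) + 5)))**2 = (36 + (-4 + (8 + 5)))**2 = (36 + (-4 + 13))**2 = (36 + 9)**2 = 45**2 = 2025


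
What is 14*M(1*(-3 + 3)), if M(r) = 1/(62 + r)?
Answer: 7/31 ≈ 0.22581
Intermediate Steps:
14*M(1*(-3 + 3)) = 14/(62 + 1*(-3 + 3)) = 14/(62 + 1*0) = 14/(62 + 0) = 14/62 = 14*(1/62) = 7/31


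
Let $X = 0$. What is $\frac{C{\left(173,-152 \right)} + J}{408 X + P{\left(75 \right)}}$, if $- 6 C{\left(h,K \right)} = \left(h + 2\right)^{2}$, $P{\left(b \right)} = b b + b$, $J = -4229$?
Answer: $- \frac{55999}{34200} \approx -1.6374$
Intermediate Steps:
$P{\left(b \right)} = b + b^{2}$ ($P{\left(b \right)} = b^{2} + b = b + b^{2}$)
$C{\left(h,K \right)} = - \frac{\left(2 + h\right)^{2}}{6}$ ($C{\left(h,K \right)} = - \frac{\left(h + 2\right)^{2}}{6} = - \frac{\left(2 + h\right)^{2}}{6}$)
$\frac{C{\left(173,-152 \right)} + J}{408 X + P{\left(75 \right)}} = \frac{- \frac{\left(2 + 173\right)^{2}}{6} - 4229}{408 \cdot 0 + 75 \left(1 + 75\right)} = \frac{- \frac{175^{2}}{6} - 4229}{0 + 75 \cdot 76} = \frac{\left(- \frac{1}{6}\right) 30625 - 4229}{0 + 5700} = \frac{- \frac{30625}{6} - 4229}{5700} = \left(- \frac{55999}{6}\right) \frac{1}{5700} = - \frac{55999}{34200}$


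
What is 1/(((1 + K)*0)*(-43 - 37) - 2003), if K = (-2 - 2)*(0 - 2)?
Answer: -1/2003 ≈ -0.00049925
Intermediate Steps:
K = 8 (K = -4*(-2) = 8)
1/(((1 + K)*0)*(-43 - 37) - 2003) = 1/(((1 + 8)*0)*(-43 - 37) - 2003) = 1/((9*0)*(-80) - 2003) = 1/(0*(-80) - 2003) = 1/(0 - 2003) = 1/(-2003) = -1/2003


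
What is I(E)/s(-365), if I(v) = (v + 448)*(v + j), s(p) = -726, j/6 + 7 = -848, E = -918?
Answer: -473760/121 ≈ -3915.4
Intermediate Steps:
j = -5130 (j = -42 + 6*(-848) = -42 - 5088 = -5130)
I(v) = (-5130 + v)*(448 + v) (I(v) = (v + 448)*(v - 5130) = (448 + v)*(-5130 + v) = (-5130 + v)*(448 + v))
I(E)/s(-365) = (-2298240 + (-918)² - 4682*(-918))/(-726) = (-2298240 + 842724 + 4298076)*(-1/726) = 2842560*(-1/726) = -473760/121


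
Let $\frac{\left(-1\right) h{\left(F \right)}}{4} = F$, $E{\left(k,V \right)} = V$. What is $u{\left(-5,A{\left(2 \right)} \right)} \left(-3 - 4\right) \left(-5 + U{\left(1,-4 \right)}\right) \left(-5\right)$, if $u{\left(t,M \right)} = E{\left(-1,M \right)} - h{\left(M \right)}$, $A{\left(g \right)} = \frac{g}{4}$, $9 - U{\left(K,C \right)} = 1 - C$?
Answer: $- \frac{175}{2} \approx -87.5$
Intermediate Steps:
$U{\left(K,C \right)} = 8 + C$ ($U{\left(K,C \right)} = 9 - \left(1 - C\right) = 9 + \left(-1 + C\right) = 8 + C$)
$A{\left(g \right)} = \frac{g}{4}$ ($A{\left(g \right)} = g \frac{1}{4} = \frac{g}{4}$)
$h{\left(F \right)} = - 4 F$
$u{\left(t,M \right)} = 5 M$ ($u{\left(t,M \right)} = M - - 4 M = M + 4 M = 5 M$)
$u{\left(-5,A{\left(2 \right)} \right)} \left(-3 - 4\right) \left(-5 + U{\left(1,-4 \right)}\right) \left(-5\right) = 5 \cdot \frac{1}{4} \cdot 2 \left(-3 - 4\right) \left(-5 + \left(8 - 4\right)\right) \left(-5\right) = 5 \cdot \frac{1}{2} \left(- 7 \left(-5 + 4\right)\right) \left(-5\right) = \frac{5 \left(\left(-7\right) \left(-1\right)\right)}{2} \left(-5\right) = \frac{5}{2} \cdot 7 \left(-5\right) = \frac{35}{2} \left(-5\right) = - \frac{175}{2}$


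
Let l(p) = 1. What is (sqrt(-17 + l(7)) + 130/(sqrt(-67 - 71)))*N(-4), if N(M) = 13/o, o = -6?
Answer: 13*I*(-276 + 65*sqrt(138))/414 ≈ 15.31*I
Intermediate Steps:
N(M) = -13/6 (N(M) = 13/(-6) = 13*(-1/6) = -13/6)
(sqrt(-17 + l(7)) + 130/(sqrt(-67 - 71)))*N(-4) = (sqrt(-17 + 1) + 130/(sqrt(-67 - 71)))*(-13/6) = (sqrt(-16) + 130/(sqrt(-138)))*(-13/6) = (4*I + 130/((I*sqrt(138))))*(-13/6) = (4*I + 130*(-I*sqrt(138)/138))*(-13/6) = (4*I - 65*I*sqrt(138)/69)*(-13/6) = -26*I/3 + 845*I*sqrt(138)/414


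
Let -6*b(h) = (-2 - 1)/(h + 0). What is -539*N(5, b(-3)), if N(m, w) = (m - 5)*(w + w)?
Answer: 0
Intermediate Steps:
b(h) = 1/(2*h) (b(h) = -(-2 - 1)/(6*(h + 0)) = -(-1)/(2*h) = 1/(2*h))
N(m, w) = 2*w*(-5 + m) (N(m, w) = (-5 + m)*(2*w) = 2*w*(-5 + m))
-539*N(5, b(-3)) = -1078*(½)/(-3)*(-5 + 5) = -1078*(½)*(-⅓)*0 = -1078*(-1)*0/6 = -539*0 = 0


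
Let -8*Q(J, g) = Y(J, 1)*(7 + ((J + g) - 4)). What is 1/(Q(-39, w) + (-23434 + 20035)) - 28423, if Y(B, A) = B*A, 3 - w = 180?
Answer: -1008988085/35499 ≈ -28423.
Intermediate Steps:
w = -177 (w = 3 - 1*180 = 3 - 180 = -177)
Y(B, A) = A*B
Q(J, g) = -J*(3 + J + g)/8 (Q(J, g) = -1*J*(7 + ((J + g) - 4))/8 = -J*(7 + (-4 + J + g))/8 = -J*(3 + J + g)/8)
1/(Q(-39, w) + (-23434 + 20035)) - 28423 = 1/(-⅛*(-39)*(3 - 39 - 177) + (-23434 + 20035)) - 28423 = 1/(-⅛*(-39)*(-213) - 3399) - 28423 = 1/(-8307/8 - 3399) - 28423 = 1/(-35499/8) - 28423 = -8/35499 - 28423 = -1008988085/35499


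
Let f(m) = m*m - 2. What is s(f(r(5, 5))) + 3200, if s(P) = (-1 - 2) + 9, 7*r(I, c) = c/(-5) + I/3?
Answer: 3206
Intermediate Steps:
r(I, c) = -c/35 + I/21 (r(I, c) = (c/(-5) + I/3)/7 = (c*(-1/5) + I*(1/3))/7 = (-c/5 + I/3)/7 = -c/35 + I/21)
f(m) = -2 + m**2 (f(m) = m**2 - 2 = -2 + m**2)
s(P) = 6 (s(P) = -3 + 9 = 6)
s(f(r(5, 5))) + 3200 = 6 + 3200 = 3206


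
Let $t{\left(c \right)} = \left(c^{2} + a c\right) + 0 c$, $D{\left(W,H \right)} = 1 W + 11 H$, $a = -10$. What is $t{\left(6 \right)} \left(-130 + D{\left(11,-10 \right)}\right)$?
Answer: $5496$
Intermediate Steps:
$D{\left(W,H \right)} = W + 11 H$
$t{\left(c \right)} = c^{2} - 10 c$ ($t{\left(c \right)} = \left(c^{2} - 10 c\right) + 0 c = \left(c^{2} - 10 c\right) + 0 = c^{2} - 10 c$)
$t{\left(6 \right)} \left(-130 + D{\left(11,-10 \right)}\right) = 6 \left(-10 + 6\right) \left(-130 + \left(11 + 11 \left(-10\right)\right)\right) = 6 \left(-4\right) \left(-130 + \left(11 - 110\right)\right) = - 24 \left(-130 - 99\right) = \left(-24\right) \left(-229\right) = 5496$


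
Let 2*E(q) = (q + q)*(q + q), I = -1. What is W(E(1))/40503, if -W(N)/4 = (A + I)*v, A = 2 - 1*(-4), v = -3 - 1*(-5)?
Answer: -40/40503 ≈ -0.00098758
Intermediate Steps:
v = 2 (v = -3 + 5 = 2)
E(q) = 2*q² (E(q) = ((q + q)*(q + q))/2 = ((2*q)*(2*q))/2 = (4*q²)/2 = 2*q²)
A = 6 (A = 2 + 4 = 6)
W(N) = -40 (W(N) = -4*(6 - 1)*2 = -20*2 = -4*10 = -40)
W(E(1))/40503 = -40/40503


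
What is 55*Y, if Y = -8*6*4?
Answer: -10560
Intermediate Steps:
Y = -192 (Y = -48*4 = -192)
55*Y = 55*(-192) = -10560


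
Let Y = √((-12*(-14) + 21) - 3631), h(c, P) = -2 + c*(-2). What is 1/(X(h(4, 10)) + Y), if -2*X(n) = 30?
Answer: -15/3667 - I*√3442/3667 ≈ -0.0040905 - 0.015999*I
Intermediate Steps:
h(c, P) = -2 - 2*c
X(n) = -15 (X(n) = -½*30 = -15)
Y = I*√3442 (Y = √((168 + 21) - 3631) = √(189 - 3631) = √(-3442) = I*√3442 ≈ 58.669*I)
1/(X(h(4, 10)) + Y) = 1/(-15 + I*√3442)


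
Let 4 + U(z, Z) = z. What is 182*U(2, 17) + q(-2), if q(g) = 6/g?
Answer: -367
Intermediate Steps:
U(z, Z) = -4 + z
182*U(2, 17) + q(-2) = 182*(-4 + 2) + 6/(-2) = 182*(-2) + 6*(-½) = -364 - 3 = -367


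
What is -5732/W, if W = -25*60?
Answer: 1433/375 ≈ 3.8213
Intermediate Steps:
W = -1500
-5732/W = -5732/(-1500) = -5732*(-1/1500) = 1433/375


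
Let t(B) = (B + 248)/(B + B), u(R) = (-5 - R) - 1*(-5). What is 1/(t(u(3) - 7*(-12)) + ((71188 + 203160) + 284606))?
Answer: 162/90550877 ≈ 1.7890e-6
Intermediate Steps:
u(R) = -R (u(R) = (-5 - R) + 5 = -R)
t(B) = (248 + B)/(2*B) (t(B) = (248 + B)/((2*B)) = (248 + B)*(1/(2*B)) = (248 + B)/(2*B))
1/(t(u(3) - 7*(-12)) + ((71188 + 203160) + 284606)) = 1/((248 + (-1*3 - 7*(-12)))/(2*(-1*3 - 7*(-12))) + ((71188 + 203160) + 284606)) = 1/((248 + (-3 + 84))/(2*(-3 + 84)) + (274348 + 284606)) = 1/((½)*(248 + 81)/81 + 558954) = 1/((½)*(1/81)*329 + 558954) = 1/(329/162 + 558954) = 1/(90550877/162) = 162/90550877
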